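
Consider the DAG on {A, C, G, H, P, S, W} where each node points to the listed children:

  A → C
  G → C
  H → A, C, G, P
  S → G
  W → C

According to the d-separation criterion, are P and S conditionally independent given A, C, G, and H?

Yes

We examine all 3 paths between P and S:
  1. P ← H → A → C ← G ← S — H:fork[blocks]; A:chain[blocks]; C:collider[open]; G:chain[blocks] ⇒ blocked
  2. P ← H → C ← G ← S — H:fork[blocks]; C:collider[open]; G:chain[blocks] ⇒ blocked
  3. P ← H → G ← S — H:fork[blocks]; G:collider[open] ⇒ blocked
Every path is blocked, so P and S are d-separated given {A, C, G, H}.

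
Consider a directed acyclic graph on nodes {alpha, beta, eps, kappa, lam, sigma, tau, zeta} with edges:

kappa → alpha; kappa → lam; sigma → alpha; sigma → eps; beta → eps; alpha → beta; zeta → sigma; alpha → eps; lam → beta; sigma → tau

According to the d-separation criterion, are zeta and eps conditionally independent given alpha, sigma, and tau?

4 paths connect zeta and eps; each must be blocked for d-separation to hold:
  1. zeta → sigma → eps — sigma:chain[blocks] ⇒ blocked
  2. zeta → sigma → alpha → beta → eps — sigma:chain[blocks]; alpha:chain[blocks]; beta:chain[open] ⇒ blocked
  3. zeta → sigma → alpha → eps — sigma:chain[blocks]; alpha:chain[blocks] ⇒ blocked
  4. zeta → sigma → alpha ← kappa → lam → beta → eps — sigma:chain[blocks]; alpha:collider[open]; kappa:fork[open]; lam:chain[open]; beta:chain[open] ⇒ blocked
Every path is blocked, so zeta and eps are d-separated given {alpha, sigma, tau}.

Yes — zeta and eps are d-separated given {alpha, sigma, tau}.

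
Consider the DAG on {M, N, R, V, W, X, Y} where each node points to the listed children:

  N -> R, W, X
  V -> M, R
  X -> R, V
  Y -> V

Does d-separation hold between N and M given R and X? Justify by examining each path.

Enumerating the 4 paths from N to M and testing each for blocking by {R, X}:
  1. N → X → R ← V → M — X:chain[blocks]; R:collider[open]; V:fork[open] ⇒ blocked
  2. N → X → V → M — X:chain[blocks]; V:chain[open] ⇒ blocked
  3. N → R ← X → V → M — R:collider[open]; X:fork[blocks]; V:chain[open] ⇒ blocked
  4. N → R ← V → M — R:collider[open]; V:fork[open] ⇒ active
Because an active path exists, N and M are not d-separated.

No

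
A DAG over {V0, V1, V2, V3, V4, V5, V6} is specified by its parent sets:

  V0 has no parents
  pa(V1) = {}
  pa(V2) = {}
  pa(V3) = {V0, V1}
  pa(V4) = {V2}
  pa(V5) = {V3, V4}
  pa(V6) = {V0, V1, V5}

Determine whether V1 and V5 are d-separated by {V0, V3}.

Yes

4 paths connect V1 and V5; each must be blocked for d-separation to hold:
  1. V1 → V6 ← V5 — V6:collider[blocks] ⇒ blocked
  2. V1 → V6 ← V0 → V3 → V5 — V6:collider[blocks]; V0:fork[blocks]; V3:chain[blocks] ⇒ blocked
  3. V1 → V3 → V5 — V3:chain[blocks] ⇒ blocked
  4. V1 → V3 ← V0 → V6 ← V5 — V3:collider[open]; V0:fork[blocks]; V6:collider[blocks] ⇒ blocked
Since every path is blocked, d-separation holds.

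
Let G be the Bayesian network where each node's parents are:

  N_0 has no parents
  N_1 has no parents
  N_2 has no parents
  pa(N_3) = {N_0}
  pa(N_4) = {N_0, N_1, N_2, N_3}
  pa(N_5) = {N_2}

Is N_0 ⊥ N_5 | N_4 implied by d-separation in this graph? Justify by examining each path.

2 paths connect N_0 and N_5; each must be blocked for d-separation to hold:
Path 1: N_0 → N_4 ← N_2 → N_5
  N_4 is a collider and N_4 is conditioned on, which opens it; N_2 is a fork and N_2 is not conditioned on — no node blocks this path, so it is active.
Path 2: N_0 → N_3 → N_4 ← N_2 → N_5
  N_3 is a chain and N_3 is not conditioned on; N_4 is a collider and N_4 is conditioned on, which opens it; N_2 is a fork and N_2 is not conditioned on — no node blocks this path, so it is active.
At least one path is unblocked, so d-separation fails.

No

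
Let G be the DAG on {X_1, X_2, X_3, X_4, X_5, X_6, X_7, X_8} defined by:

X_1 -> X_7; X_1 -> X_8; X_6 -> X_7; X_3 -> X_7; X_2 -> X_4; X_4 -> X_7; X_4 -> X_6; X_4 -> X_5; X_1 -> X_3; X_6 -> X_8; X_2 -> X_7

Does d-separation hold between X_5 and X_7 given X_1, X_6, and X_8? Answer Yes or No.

Enumerating the 5 paths from X_5 to X_7 and testing each for blocking by {X_1, X_6, X_8}:
Path 1: X_5 ← X_4 → X_7
  X_4 is a fork and X_4 is not conditioned on — no node blocks this path, so it is active.
Path 2: X_5 ← X_4 → X_6 → X_7
  X_6 is a chain here and X_6 is conditioned on, so the path is blocked at X_6.
Path 3: X_5 ← X_4 → X_6 → X_8 ← X_1 → X_3 → X_7
  X_6 is a chain here and X_6 is conditioned on, so the path is blocked at X_6.
Path 4: X_5 ← X_4 → X_6 → X_8 ← X_1 → X_7
  X_6 is a chain here and X_6 is conditioned on, so the path is blocked at X_6.
Path 5: X_5 ← X_4 ← X_2 → X_7
  X_4 is a chain and X_4 is not conditioned on; X_2 is a fork and X_2 is not conditioned on — no node blocks this path, so it is active.
Since the path X_5 ← X_4 → X_7 is active, X_5 and X_7 are not d-separated given {X_1, X_6, X_8}.

No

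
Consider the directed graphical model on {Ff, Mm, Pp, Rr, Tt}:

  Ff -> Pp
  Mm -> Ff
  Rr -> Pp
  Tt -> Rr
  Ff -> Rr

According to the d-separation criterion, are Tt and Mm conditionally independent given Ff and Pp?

Yes

Enumerating the 2 paths from Tt to Mm and testing each for blocking by {Ff, Pp}:
Path 1: Tt → Rr ← Ff ← Mm
  Ff is a chain here and Ff is conditioned on, so the path is blocked at Ff.
Path 2: Tt → Rr → Pp ← Ff ← Mm
  Ff is a chain here and Ff is conditioned on, so the path is blocked at Ff.
Since every path is blocked, d-separation holds.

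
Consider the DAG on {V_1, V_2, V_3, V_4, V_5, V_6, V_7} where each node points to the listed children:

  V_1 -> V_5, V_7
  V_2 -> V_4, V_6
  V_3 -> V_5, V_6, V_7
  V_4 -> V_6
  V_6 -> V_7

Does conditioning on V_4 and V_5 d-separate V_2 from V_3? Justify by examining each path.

Yes

6 paths connect V_2 and V_3; each must be blocked for d-separation to hold:
  1. V_2 → V_4 → V_6 → V_7 ← V_3 — V_4:chain[blocks]; V_6:chain[open]; V_7:collider[blocks] ⇒ blocked
  2. V_2 → V_4 → V_6 → V_7 ← V_1 → V_5 ← V_3 — V_4:chain[blocks]; V_6:chain[open]; V_7:collider[blocks]; V_1:fork[open]; V_5:collider[open] ⇒ blocked
  3. V_2 → V_4 → V_6 ← V_3 — V_4:chain[blocks]; V_6:collider[blocks] ⇒ blocked
  4. V_2 → V_6 → V_7 ← V_3 — V_6:chain[open]; V_7:collider[blocks] ⇒ blocked
  5. V_2 → V_6 → V_7 ← V_1 → V_5 ← V_3 — V_6:chain[open]; V_7:collider[blocks]; V_1:fork[open]; V_5:collider[open] ⇒ blocked
  6. V_2 → V_6 ← V_3 — V_6:collider[blocks] ⇒ blocked
Every path is blocked, so V_2 and V_3 are d-separated given {V_4, V_5}.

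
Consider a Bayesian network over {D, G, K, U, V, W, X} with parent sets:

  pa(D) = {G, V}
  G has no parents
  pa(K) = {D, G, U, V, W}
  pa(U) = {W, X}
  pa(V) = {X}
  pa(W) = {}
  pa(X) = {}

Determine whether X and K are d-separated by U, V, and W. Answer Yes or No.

Enumerating the 5 paths from X to K and testing each for blocking by {U, V, W}:
Path 1: X → V → K
  V is a chain here and V is conditioned on, so the path is blocked at V.
Path 2: X → V → D ← G → K
  V is a chain here and V is conditioned on, so the path is blocked at V.
Path 3: X → V → D → K
  V is a chain here and V is conditioned on, so the path is blocked at V.
Path 4: X → U → K
  U is a chain here and U is conditioned on, so the path is blocked at U.
Path 5: X → U ← W → K
  W is a fork here and W is conditioned on, so the path is blocked at W.
Since every path is blocked, d-separation holds.

Yes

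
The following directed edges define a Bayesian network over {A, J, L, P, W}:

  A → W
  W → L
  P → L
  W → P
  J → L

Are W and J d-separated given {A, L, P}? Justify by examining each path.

Enumerating the 2 paths from W to J and testing each for blocking by {A, L, P}:
Path 1: W → P → L ← J
  P is a chain here and P is conditioned on, so the path is blocked at P.
Path 2: W → L ← J
  L is a collider and L is conditioned on, which opens it — no node blocks this path, so it is active.
Because an active path exists, W and J are not d-separated.

No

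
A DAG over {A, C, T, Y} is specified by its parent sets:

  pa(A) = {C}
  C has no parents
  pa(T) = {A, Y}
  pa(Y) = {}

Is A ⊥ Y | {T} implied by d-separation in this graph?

No

There is one path between A and Y:
  1. A → T ← Y — T:collider[open] ⇒ active
At least one path is unblocked, so d-separation fails.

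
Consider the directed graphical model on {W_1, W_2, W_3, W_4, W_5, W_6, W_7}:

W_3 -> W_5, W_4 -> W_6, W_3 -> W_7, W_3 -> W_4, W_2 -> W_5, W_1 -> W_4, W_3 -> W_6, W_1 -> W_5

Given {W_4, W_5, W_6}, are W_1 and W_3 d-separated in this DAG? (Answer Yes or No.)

No

Enumerating the 3 paths from W_1 to W_3 and testing each for blocking by {W_4, W_5, W_6}:
Path 1: W_1 → W_4 ← W_3
  W_4 is a collider and W_4 is conditioned on, which opens it — no node blocks this path, so it is active.
Path 2: W_1 → W_4 → W_6 ← W_3
  W_4 is a chain here and W_4 is conditioned on, so the path is blocked at W_4.
Path 3: W_1 → W_5 ← W_3
  W_5 is a collider and W_5 is conditioned on, which opens it — no node blocks this path, so it is active.
Since the path W_1 → W_4 ← W_3 is active, W_1 and W_3 are not d-separated given {W_4, W_5, W_6}.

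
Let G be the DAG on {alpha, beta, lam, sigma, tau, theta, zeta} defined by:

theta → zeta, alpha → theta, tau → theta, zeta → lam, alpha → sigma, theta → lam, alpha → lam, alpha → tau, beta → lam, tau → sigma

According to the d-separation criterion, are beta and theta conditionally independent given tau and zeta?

There are 5 undirected paths between beta and theta; checking each against the conditioning set {tau, zeta}:
Path 1: beta → lam ← theta
  lam is a collider here and neither lam nor any of its descendants is conditioned on, so the collider stays closed — the path is blocked at lam.
Path 2: beta → lam ← alpha → sigma ← tau → theta
  lam is a collider here and neither lam nor any of its descendants is conditioned on, so the collider stays closed — the path is blocked at lam.
Path 3: beta → lam ← alpha → theta
  lam is a collider here and neither lam nor any of its descendants is conditioned on, so the collider stays closed — the path is blocked at lam.
Path 4: beta → lam ← alpha → tau → theta
  lam is a collider here and neither lam nor any of its descendants is conditioned on, so the collider stays closed — the path is blocked at lam.
Path 5: beta → lam ← zeta ← theta
  lam is a collider here and neither lam nor any of its descendants is conditioned on, so the collider stays closed — the path is blocked at lam.
Since every path is blocked, d-separation holds.

Yes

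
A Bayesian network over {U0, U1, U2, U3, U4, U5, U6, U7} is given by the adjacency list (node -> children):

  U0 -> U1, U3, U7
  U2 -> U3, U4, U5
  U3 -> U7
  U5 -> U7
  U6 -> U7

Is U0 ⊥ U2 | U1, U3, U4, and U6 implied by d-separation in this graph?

No

There are 4 undirected paths between U0 and U2; checking each against the conditioning set {U1, U3, U4, U6}:
Path 1: U0 → U7 ← U5 ← U2
  U7 is a collider here and neither U7 nor any of its descendants is conditioned on, so the collider stays closed — the path is blocked at U7.
Path 2: U0 → U7 ← U3 ← U2
  U7 is a collider here and neither U7 nor any of its descendants is conditioned on, so the collider stays closed — the path is blocked at U7.
Path 3: U0 → U3 → U7 ← U5 ← U2
  U3 is a chain here and U3 is conditioned on, so the path is blocked at U3.
Path 4: U0 → U3 ← U2
  U3 is a collider and U3 is conditioned on, which opens it — no node blocks this path, so it is active.
Because an active path exists, U0 and U2 are not d-separated.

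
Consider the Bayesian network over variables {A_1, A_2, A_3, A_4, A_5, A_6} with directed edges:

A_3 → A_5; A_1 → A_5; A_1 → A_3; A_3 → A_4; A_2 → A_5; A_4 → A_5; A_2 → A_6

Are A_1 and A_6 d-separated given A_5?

No

3 paths connect A_1 and A_6; each must be blocked for d-separation to hold:
Path 1: A_1 → A_5 ← A_2 → A_6
  A_5 is a collider and A_5 is conditioned on, which opens it; A_2 is a fork and A_2 is not conditioned on — no node blocks this path, so it is active.
Path 2: A_1 → A_3 → A_4 → A_5 ← A_2 → A_6
  A_3 is a chain and A_3 is not conditioned on; A_4 is a chain and A_4 is not conditioned on; A_5 is a collider and A_5 is conditioned on, which opens it; A_2 is a fork and A_2 is not conditioned on — no node blocks this path, so it is active.
Path 3: A_1 → A_3 → A_5 ← A_2 → A_6
  A_3 is a chain and A_3 is not conditioned on; A_5 is a collider and A_5 is conditioned on, which opens it; A_2 is a fork and A_2 is not conditioned on — no node blocks this path, so it is active.
Because an active path exists, A_1 and A_6 are not d-separated.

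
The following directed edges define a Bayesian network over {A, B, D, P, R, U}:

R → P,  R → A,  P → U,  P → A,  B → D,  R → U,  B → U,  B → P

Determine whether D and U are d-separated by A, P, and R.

There are 4 undirected paths between D and U; checking each against the conditioning set {A, P, R}:
Path 1: D ← B → U
  B is a fork and B is not conditioned on — no node blocks this path, so it is active.
Path 2: D ← B → P ← R → U
  R is a fork here and R is conditioned on, so the path is blocked at R.
Path 3: D ← B → P → U
  P is a chain here and P is conditioned on, so the path is blocked at P.
Path 4: D ← B → P → A ← R → U
  P is a chain here and P is conditioned on, so the path is blocked at P.
Since the path D ← B → U is active, D and U are not d-separated given {A, P, R}.

No — D and U are not d-separated given {A, P, R}.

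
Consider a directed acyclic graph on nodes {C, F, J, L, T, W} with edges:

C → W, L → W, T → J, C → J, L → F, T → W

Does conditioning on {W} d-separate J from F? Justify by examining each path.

There are 2 undirected paths between J and F; checking each against the conditioning set {W}:
  1. J ← C → W ← L → F — C:fork[open]; W:collider[open]; L:fork[open] ⇒ active
  2. J ← T → W ← L → F — T:fork[open]; W:collider[open]; L:fork[open] ⇒ active
At least one path is unblocked, so d-separation fails.

No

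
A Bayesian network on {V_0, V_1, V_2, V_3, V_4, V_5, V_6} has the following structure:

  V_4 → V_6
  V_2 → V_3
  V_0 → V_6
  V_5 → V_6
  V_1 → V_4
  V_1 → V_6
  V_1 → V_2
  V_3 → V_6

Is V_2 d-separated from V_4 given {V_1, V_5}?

4 paths connect V_2 and V_4; each must be blocked for d-separation to hold:
Path 1: V_2 ← V_1 → V_4
  V_1 is a fork here and V_1 is conditioned on, so the path is blocked at V_1.
Path 2: V_2 ← V_1 → V_6 ← V_4
  V_1 is a fork here and V_1 is conditioned on, so the path is blocked at V_1.
Path 3: V_2 → V_3 → V_6 ← V_1 → V_4
  V_6 is a collider here and neither V_6 nor any of its descendants is conditioned on, so the collider stays closed — the path is blocked at V_6.
Path 4: V_2 → V_3 → V_6 ← V_4
  V_6 is a collider here and neither V_6 nor any of its descendants is conditioned on, so the collider stays closed — the path is blocked at V_6.
Since every path is blocked, d-separation holds.

Yes — V_2 and V_4 are d-separated given {V_1, V_5}.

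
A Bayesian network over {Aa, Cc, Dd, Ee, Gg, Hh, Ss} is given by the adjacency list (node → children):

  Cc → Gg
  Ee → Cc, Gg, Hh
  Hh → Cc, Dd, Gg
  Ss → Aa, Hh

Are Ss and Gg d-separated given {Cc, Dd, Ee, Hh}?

5 paths connect Ss and Gg; each must be blocked for d-separation to hold:
  1. Ss → Hh → Gg — Hh:chain[blocks] ⇒ blocked
  2. Ss → Hh ← Ee → Gg — Hh:collider[open]; Ee:fork[blocks] ⇒ blocked
  3. Ss → Hh ← Ee → Cc → Gg — Hh:collider[open]; Ee:fork[blocks]; Cc:chain[blocks] ⇒ blocked
  4. Ss → Hh → Cc → Gg — Hh:chain[blocks]; Cc:chain[blocks] ⇒ blocked
  5. Ss → Hh → Cc ← Ee → Gg — Hh:chain[blocks]; Cc:collider[open]; Ee:fork[blocks] ⇒ blocked
All paths are blocked; Ss ⊥ Gg | {Cc, Dd, Ee, Hh} holds.

Yes — Ss and Gg are d-separated given {Cc, Dd, Ee, Hh}.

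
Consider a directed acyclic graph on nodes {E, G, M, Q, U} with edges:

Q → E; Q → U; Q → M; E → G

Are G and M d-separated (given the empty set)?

There is one path between G and M:
  1. G ← E ← Q → M — E:chain[open]; Q:fork[open] ⇒ active
At least one path is unblocked, so d-separation fails.

No — G and M are not d-separated given ∅.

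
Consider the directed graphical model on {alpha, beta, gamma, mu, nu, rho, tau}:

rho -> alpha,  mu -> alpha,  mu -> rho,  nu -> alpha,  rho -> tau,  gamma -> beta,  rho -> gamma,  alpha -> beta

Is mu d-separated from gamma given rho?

Enumerating the 4 paths from mu to gamma and testing each for blocking by {rho}:
Path 1: mu → alpha → beta ← gamma
  beta is a collider here and neither beta nor any of its descendants is conditioned on, so the collider stays closed — the path is blocked at beta.
Path 2: mu → alpha ← rho → gamma
  alpha is a collider here and neither alpha nor any of its descendants is conditioned on, so the collider stays closed — the path is blocked at alpha.
Path 3: mu → rho → gamma
  rho is a chain here and rho is conditioned on, so the path is blocked at rho.
Path 4: mu → rho → alpha → beta ← gamma
  rho is a chain here and rho is conditioned on, so the path is blocked at rho.
All paths are blocked; mu ⊥ gamma | {rho} holds.

Yes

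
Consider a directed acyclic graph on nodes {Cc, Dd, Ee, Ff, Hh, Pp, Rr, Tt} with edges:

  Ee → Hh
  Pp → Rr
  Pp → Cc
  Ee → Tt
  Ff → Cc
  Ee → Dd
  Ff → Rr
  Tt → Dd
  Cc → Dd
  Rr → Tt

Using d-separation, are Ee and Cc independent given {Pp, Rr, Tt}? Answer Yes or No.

There are 6 undirected paths between Ee and Cc; checking each against the conditioning set {Pp, Rr, Tt}:
Path 1: Ee → Dd ← Cc
  Dd is a collider here and neither Dd nor any of its descendants is conditioned on, so the collider stays closed — the path is blocked at Dd.
Path 2: Ee → Dd ← Tt ← Rr ← Ff → Cc
  Dd is a collider here and neither Dd nor any of its descendants is conditioned on, so the collider stays closed — the path is blocked at Dd.
Path 3: Ee → Dd ← Tt ← Rr ← Pp → Cc
  Dd is a collider here and neither Dd nor any of its descendants is conditioned on, so the collider stays closed — the path is blocked at Dd.
Path 4: Ee → Tt ← Rr ← Ff → Cc
  Rr is a chain here and Rr is conditioned on, so the path is blocked at Rr.
Path 5: Ee → Tt ← Rr ← Pp → Cc
  Rr is a chain here and Rr is conditioned on, so the path is blocked at Rr.
Path 6: Ee → Tt → Dd ← Cc
  Tt is a chain here and Tt is conditioned on, so the path is blocked at Tt.
Every path is blocked, so Ee and Cc are d-separated given {Pp, Rr, Tt}.

Yes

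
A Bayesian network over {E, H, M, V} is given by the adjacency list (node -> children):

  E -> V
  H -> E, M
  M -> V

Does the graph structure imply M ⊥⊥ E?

We examine all 2 paths between M and E:
  1. M ← H → E — H:fork[open] ⇒ active
  2. M → V ← E — V:collider[blocks] ⇒ blocked
At least one path is unblocked, so d-separation fails.

No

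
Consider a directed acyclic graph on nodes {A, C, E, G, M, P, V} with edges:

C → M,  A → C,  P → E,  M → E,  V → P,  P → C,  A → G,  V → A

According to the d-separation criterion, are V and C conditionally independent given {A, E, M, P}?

Yes

3 paths connect V and C; each must be blocked for d-separation to hold:
Path 1: V → A → C
  A is a chain here and A is conditioned on, so the path is blocked at A.
Path 2: V → P → C
  P is a chain here and P is conditioned on, so the path is blocked at P.
Path 3: V → P → E ← M ← C
  P is a chain here and P is conditioned on, so the path is blocked at P.
Since every path is blocked, d-separation holds.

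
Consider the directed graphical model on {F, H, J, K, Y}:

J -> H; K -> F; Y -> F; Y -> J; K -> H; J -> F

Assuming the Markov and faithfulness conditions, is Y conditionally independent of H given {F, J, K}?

Enumerating the 4 paths from Y to H and testing each for blocking by {F, J, K}:
Path 1: Y → J → H
  J is a chain here and J is conditioned on, so the path is blocked at J.
Path 2: Y → J → F ← K → H
  J is a chain here and J is conditioned on, so the path is blocked at J.
Path 3: Y → F ← J → H
  J is a fork here and J is conditioned on, so the path is blocked at J.
Path 4: Y → F ← K → H
  K is a fork here and K is conditioned on, so the path is blocked at K.
Since every path is blocked, d-separation holds.

Yes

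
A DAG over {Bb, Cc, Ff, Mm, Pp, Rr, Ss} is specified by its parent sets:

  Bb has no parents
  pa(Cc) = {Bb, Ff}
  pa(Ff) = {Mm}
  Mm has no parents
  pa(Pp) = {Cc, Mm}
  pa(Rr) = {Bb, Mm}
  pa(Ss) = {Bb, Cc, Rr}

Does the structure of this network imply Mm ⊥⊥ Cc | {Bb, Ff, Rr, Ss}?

Yes

Enumerating the 6 paths from Mm to Cc and testing each for blocking by {Bb, Ff, Rr, Ss}:
  1. Mm → Ff → Cc — Ff:chain[blocks] ⇒ blocked
  2. Mm → Rr → Ss ← Cc — Rr:chain[blocks]; Ss:collider[open] ⇒ blocked
  3. Mm → Rr → Ss ← Bb → Cc — Rr:chain[blocks]; Ss:collider[open]; Bb:fork[blocks] ⇒ blocked
  4. Mm → Rr ← Bb → Cc — Rr:collider[open]; Bb:fork[blocks] ⇒ blocked
  5. Mm → Rr ← Bb → Ss ← Cc — Rr:collider[open]; Bb:fork[blocks]; Ss:collider[open] ⇒ blocked
  6. Mm → Pp ← Cc — Pp:collider[blocks] ⇒ blocked
Since every path is blocked, d-separation holds.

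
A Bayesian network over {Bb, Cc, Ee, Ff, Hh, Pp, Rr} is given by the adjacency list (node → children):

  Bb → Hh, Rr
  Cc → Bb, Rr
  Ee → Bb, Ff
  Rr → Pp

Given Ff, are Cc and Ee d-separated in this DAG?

We examine all 2 paths between Cc and Ee:
  1. Cc → Bb ← Ee — Bb:collider[blocks] ⇒ blocked
  2. Cc → Rr ← Bb ← Ee — Rr:collider[blocks]; Bb:chain[open] ⇒ blocked
Since every path is blocked, d-separation holds.

Yes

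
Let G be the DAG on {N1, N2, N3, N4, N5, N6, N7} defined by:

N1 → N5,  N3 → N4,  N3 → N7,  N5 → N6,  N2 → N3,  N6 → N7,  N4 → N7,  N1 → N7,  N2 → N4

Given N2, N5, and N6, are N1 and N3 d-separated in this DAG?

Enumerating the 6 paths from N1 to N3 and testing each for blocking by {N2, N5, N6}:
  1. N1 → N7 ← N3 — N7:collider[blocks] ⇒ blocked
  2. N1 → N7 ← N4 ← N3 — N7:collider[blocks]; N4:chain[open] ⇒ blocked
  3. N1 → N7 ← N4 ← N2 → N3 — N7:collider[blocks]; N4:chain[open]; N2:fork[blocks] ⇒ blocked
  4. N1 → N5 → N6 → N7 ← N3 — N5:chain[blocks]; N6:chain[blocks]; N7:collider[blocks] ⇒ blocked
  5. N1 → N5 → N6 → N7 ← N4 ← N3 — N5:chain[blocks]; N6:chain[blocks]; N7:collider[blocks]; N4:chain[open] ⇒ blocked
  6. N1 → N5 → N6 → N7 ← N4 ← N2 → N3 — N5:chain[blocks]; N6:chain[blocks]; N7:collider[blocks]; N4:chain[open]; N2:fork[blocks] ⇒ blocked
Since every path is blocked, d-separation holds.

Yes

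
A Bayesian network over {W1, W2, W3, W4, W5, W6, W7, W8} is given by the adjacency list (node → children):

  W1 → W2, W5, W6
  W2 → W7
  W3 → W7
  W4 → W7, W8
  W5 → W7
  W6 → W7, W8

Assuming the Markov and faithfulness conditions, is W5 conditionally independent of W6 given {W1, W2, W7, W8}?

No

There are 6 undirected paths between W5 and W6; checking each against the conditioning set {W1, W2, W7, W8}:
Path 1: W5 ← W1 → W2 → W7 ← W4 → W8 ← W6
  W1 is a fork here and W1 is conditioned on, so the path is blocked at W1.
Path 2: W5 ← W1 → W2 → W7 ← W6
  W1 is a fork here and W1 is conditioned on, so the path is blocked at W1.
Path 3: W5 ← W1 → W6
  W1 is a fork here and W1 is conditioned on, so the path is blocked at W1.
Path 4: W5 → W7 ← W2 ← W1 → W6
  W2 is a chain here and W2 is conditioned on, so the path is blocked at W2.
Path 5: W5 → W7 ← W4 → W8 ← W6
  W7 is a collider and W7 is conditioned on, which opens it; W4 is a fork and W4 is not conditioned on; W8 is a collider and W8 is conditioned on, which opens it — no node blocks this path, so it is active.
Path 6: W5 → W7 ← W6
  W7 is a collider and W7 is conditioned on, which opens it — no node blocks this path, so it is active.
At least one path is unblocked, so d-separation fails.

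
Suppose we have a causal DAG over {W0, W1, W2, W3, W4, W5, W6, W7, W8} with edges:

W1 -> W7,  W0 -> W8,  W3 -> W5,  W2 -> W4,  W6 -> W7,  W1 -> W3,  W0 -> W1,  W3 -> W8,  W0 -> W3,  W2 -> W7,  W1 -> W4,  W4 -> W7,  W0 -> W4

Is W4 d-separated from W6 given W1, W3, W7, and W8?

No

We examine all 6 paths between W4 and W6:
  1. W4 ← W1 → W7 ← W6 — W1:fork[blocks]; W7:collider[open] ⇒ blocked
  2. W4 ← W2 → W7 ← W6 — W2:fork[open]; W7:collider[open] ⇒ active
  3. W4 → W7 ← W6 — W7:collider[open] ⇒ active
  4. W4 ← W0 → W8 ← W3 ← W1 → W7 ← W6 — W0:fork[open]; W8:collider[open]; W3:chain[blocks]; W1:fork[blocks]; W7:collider[open] ⇒ blocked
  5. W4 ← W0 → W1 → W7 ← W6 — W0:fork[open]; W1:chain[blocks]; W7:collider[open] ⇒ blocked
  6. W4 ← W0 → W3 ← W1 → W7 ← W6 — W0:fork[open]; W3:collider[open]; W1:fork[blocks]; W7:collider[open] ⇒ blocked
At least one path is unblocked, so d-separation fails.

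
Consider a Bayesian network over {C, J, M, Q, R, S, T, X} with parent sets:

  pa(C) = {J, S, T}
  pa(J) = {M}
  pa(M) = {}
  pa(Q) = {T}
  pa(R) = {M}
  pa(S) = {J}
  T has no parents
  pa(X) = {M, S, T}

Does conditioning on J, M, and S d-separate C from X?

There are 5 undirected paths between C and X; checking each against the conditioning set {J, M, S}:
Path 1: C ← T → X
  T is a fork and T is not conditioned on — no node blocks this path, so it is active.
Path 2: C ← J ← M → X
  J is a chain here and J is conditioned on, so the path is blocked at J.
Path 3: C ← J → S → X
  J is a fork here and J is conditioned on, so the path is blocked at J.
Path 4: C ← S → X
  S is a fork here and S is conditioned on, so the path is blocked at S.
Path 5: C ← S ← J ← M → X
  S is a chain here and S is conditioned on, so the path is blocked at S.
Because an active path exists, C and X are not d-separated.

No — C and X are not d-separated given {J, M, S}.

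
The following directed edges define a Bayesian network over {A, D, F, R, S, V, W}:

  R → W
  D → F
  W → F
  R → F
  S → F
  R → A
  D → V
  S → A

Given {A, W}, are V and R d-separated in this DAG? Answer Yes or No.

3 paths connect V and R; each must be blocked for d-separation to hold:
Path 1: V ← D → F ← W ← R
  F is a collider here and neither F nor any of its descendants is conditioned on, so the collider stays closed — the path is blocked at F.
Path 2: V ← D → F ← S → A ← R
  F is a collider here and neither F nor any of its descendants is conditioned on, so the collider stays closed — the path is blocked at F.
Path 3: V ← D → F ← R
  F is a collider here and neither F nor any of its descendants is conditioned on, so the collider stays closed — the path is blocked at F.
Every path is blocked, so V and R are d-separated given {A, W}.

Yes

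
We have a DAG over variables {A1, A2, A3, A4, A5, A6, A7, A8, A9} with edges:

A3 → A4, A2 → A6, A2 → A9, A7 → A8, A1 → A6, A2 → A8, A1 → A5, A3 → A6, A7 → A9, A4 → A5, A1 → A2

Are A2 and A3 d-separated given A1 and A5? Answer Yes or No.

Yes

We examine all 4 paths between A2 and A3:
Path 1: A2 ← A1 → A6 ← A3
  A1 is a fork here and A1 is conditioned on, so the path is blocked at A1.
Path 2: A2 ← A1 → A5 ← A4 ← A3
  A1 is a fork here and A1 is conditioned on, so the path is blocked at A1.
Path 3: A2 → A6 ← A3
  A6 is a collider here and neither A6 nor any of its descendants is conditioned on, so the collider stays closed — the path is blocked at A6.
Path 4: A2 → A6 ← A1 → A5 ← A4 ← A3
  A6 is a collider here and neither A6 nor any of its descendants is conditioned on, so the collider stays closed — the path is blocked at A6.
Every path is blocked, so A2 and A3 are d-separated given {A1, A5}.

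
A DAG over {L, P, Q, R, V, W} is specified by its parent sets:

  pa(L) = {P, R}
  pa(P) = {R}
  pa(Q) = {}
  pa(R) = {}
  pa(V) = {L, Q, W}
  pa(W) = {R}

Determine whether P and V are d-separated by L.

Enumerating the 4 paths from P to V and testing each for blocking by {L}:
Path 1: P → L → V
  L is a chain here and L is conditioned on, so the path is blocked at L.
Path 2: P → L ← R → W → V
  L is a collider and L is conditioned on, which opens it; R is a fork and R is not conditioned on; W is a chain and W is not conditioned on — no node blocks this path, so it is active.
Path 3: P ← R → W → V
  R is a fork and R is not conditioned on; W is a chain and W is not conditioned on — no node blocks this path, so it is active.
Path 4: P ← R → L → V
  L is a chain here and L is conditioned on, so the path is blocked at L.
Because an active path exists, P and V are not d-separated.

No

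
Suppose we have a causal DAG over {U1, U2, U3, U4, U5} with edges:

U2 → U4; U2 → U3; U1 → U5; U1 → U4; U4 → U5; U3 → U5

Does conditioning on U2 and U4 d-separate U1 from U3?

Yes

There are 4 undirected paths between U1 and U3; checking each against the conditioning set {U2, U4}:
Path 1: U1 → U5 ← U3
  U5 is a collider here and neither U5 nor any of its descendants is conditioned on, so the collider stays closed — the path is blocked at U5.
Path 2: U1 → U5 ← U4 ← U2 → U3
  U5 is a collider here and neither U5 nor any of its descendants is conditioned on, so the collider stays closed — the path is blocked at U5.
Path 3: U1 → U4 → U5 ← U3
  U4 is a chain here and U4 is conditioned on, so the path is blocked at U4.
Path 4: U1 → U4 ← U2 → U3
  U2 is a fork here and U2 is conditioned on, so the path is blocked at U2.
Since every path is blocked, d-separation holds.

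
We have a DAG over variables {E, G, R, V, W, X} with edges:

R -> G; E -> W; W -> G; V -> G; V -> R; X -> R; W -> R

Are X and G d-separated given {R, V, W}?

Yes — X and G are d-separated given {R, V, W}.

We examine all 3 paths between X and G:
Path 1: X → R → G
  R is a chain here and R is conditioned on, so the path is blocked at R.
Path 2: X → R ← V → G
  V is a fork here and V is conditioned on, so the path is blocked at V.
Path 3: X → R ← W → G
  W is a fork here and W is conditioned on, so the path is blocked at W.
Every path is blocked, so X and G are d-separated given {R, V, W}.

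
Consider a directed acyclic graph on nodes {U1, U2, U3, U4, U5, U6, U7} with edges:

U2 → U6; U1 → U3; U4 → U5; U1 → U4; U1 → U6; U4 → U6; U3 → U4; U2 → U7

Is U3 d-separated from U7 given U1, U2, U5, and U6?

Yes

Enumerating the 4 paths from U3 to U7 and testing each for blocking by {U1, U2, U5, U6}:
Path 1: U3 ← U1 → U6 ← U2 → U7
  U1 is a fork here and U1 is conditioned on, so the path is blocked at U1.
Path 2: U3 ← U1 → U4 → U6 ← U2 → U7
  U1 is a fork here and U1 is conditioned on, so the path is blocked at U1.
Path 3: U3 → U4 → U6 ← U2 → U7
  U2 is a fork here and U2 is conditioned on, so the path is blocked at U2.
Path 4: U3 → U4 ← U1 → U6 ← U2 → U7
  U1 is a fork here and U1 is conditioned on, so the path is blocked at U1.
Every path is blocked, so U3 and U7 are d-separated given {U1, U2, U5, U6}.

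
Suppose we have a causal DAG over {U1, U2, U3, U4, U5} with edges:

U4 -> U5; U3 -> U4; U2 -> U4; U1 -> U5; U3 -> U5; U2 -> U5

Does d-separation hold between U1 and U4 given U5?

3 paths connect U1 and U4; each must be blocked for d-separation to hold:
Path 1: U1 → U5 ← U2 → U4
  U5 is a collider and U5 is conditioned on, which opens it; U2 is a fork and U2 is not conditioned on — no node blocks this path, so it is active.
Path 2: U1 → U5 ← U3 → U4
  U5 is a collider and U5 is conditioned on, which opens it; U3 is a fork and U3 is not conditioned on — no node blocks this path, so it is active.
Path 3: U1 → U5 ← U4
  U5 is a collider and U5 is conditioned on, which opens it — no node blocks this path, so it is active.
Since the path U1 → U5 ← U2 → U4 is active, U1 and U4 are not d-separated given {U5}.

No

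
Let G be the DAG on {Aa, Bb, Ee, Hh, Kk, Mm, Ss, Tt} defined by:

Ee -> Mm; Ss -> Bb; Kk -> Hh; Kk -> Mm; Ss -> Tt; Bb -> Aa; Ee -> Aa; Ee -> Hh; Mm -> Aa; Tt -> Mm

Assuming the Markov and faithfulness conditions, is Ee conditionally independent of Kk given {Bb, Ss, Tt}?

There are 4 undirected paths between Ee and Kk; checking each against the conditioning set {Bb, Ss, Tt}:
Path 1: Ee → Hh ← Kk
  Hh is a collider here and neither Hh nor any of its descendants is conditioned on, so the collider stays closed — the path is blocked at Hh.
Path 2: Ee → Mm ← Kk
  Mm is a collider here and neither Mm nor any of its descendants is conditioned on, so the collider stays closed — the path is blocked at Mm.
Path 3: Ee → Aa ← Mm ← Kk
  Aa is a collider here and neither Aa nor any of its descendants is conditioned on, so the collider stays closed — the path is blocked at Aa.
Path 4: Ee → Aa ← Bb ← Ss → Tt → Mm ← Kk
  Aa is a collider here and neither Aa nor any of its descendants is conditioned on, so the collider stays closed — the path is blocked at Aa.
Every path is blocked, so Ee and Kk are d-separated given {Bb, Ss, Tt}.

Yes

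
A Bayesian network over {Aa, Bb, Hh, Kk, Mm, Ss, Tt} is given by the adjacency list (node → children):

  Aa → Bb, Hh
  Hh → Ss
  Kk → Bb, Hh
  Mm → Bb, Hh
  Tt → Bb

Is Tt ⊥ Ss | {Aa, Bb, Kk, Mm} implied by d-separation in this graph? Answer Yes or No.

Enumerating the 3 paths from Tt to Ss and testing each for blocking by {Aa, Bb, Kk, Mm}:
Path 1: Tt → Bb ← Kk → Hh → Ss
  Kk is a fork here and Kk is conditioned on, so the path is blocked at Kk.
Path 2: Tt → Bb ← Aa → Hh → Ss
  Aa is a fork here and Aa is conditioned on, so the path is blocked at Aa.
Path 3: Tt → Bb ← Mm → Hh → Ss
  Mm is a fork here and Mm is conditioned on, so the path is blocked at Mm.
Since every path is blocked, d-separation holds.

Yes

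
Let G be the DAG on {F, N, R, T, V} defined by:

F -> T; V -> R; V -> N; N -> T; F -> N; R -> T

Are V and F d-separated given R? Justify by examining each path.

Enumerating the 4 paths from V to F and testing each for blocking by {R}:
Path 1: V → R → T ← F
  R is a chain here and R is conditioned on, so the path is blocked at R.
Path 2: V → R → T ← N ← F
  R is a chain here and R is conditioned on, so the path is blocked at R.
Path 3: V → N ← F
  N is a collider here and neither N nor any of its descendants is conditioned on, so the collider stays closed — the path is blocked at N.
Path 4: V → N → T ← F
  T is a collider here and neither T nor any of its descendants is conditioned on, so the collider stays closed — the path is blocked at T.
All paths are blocked; V ⊥ F | {R} holds.

Yes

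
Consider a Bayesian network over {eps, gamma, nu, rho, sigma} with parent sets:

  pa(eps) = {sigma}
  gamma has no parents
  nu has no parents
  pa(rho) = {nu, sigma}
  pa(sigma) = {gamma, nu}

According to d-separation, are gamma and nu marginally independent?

Yes — gamma and nu are d-separated given ∅.

There are 2 undirected paths between gamma and nu; checking each against the conditioning set ∅:
Path 1: gamma → sigma ← nu
  sigma is a collider here and neither sigma nor any of its descendants is conditioned on, so the collider stays closed — the path is blocked at sigma.
Path 2: gamma → sigma → rho ← nu
  rho is a collider here and neither rho nor any of its descendants is conditioned on, so the collider stays closed — the path is blocked at rho.
Since every path is blocked, d-separation holds.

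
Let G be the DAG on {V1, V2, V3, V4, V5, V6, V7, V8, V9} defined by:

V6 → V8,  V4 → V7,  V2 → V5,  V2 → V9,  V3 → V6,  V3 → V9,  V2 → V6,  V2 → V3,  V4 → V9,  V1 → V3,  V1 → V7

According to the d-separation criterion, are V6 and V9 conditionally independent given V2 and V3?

We examine all 6 paths between V6 and V9:
Path 1: V6 ← V3 → V9
  V3 is a fork here and V3 is conditioned on, so the path is blocked at V3.
Path 2: V6 ← V3 ← V1 → V7 ← V4 → V9
  V3 is a chain here and V3 is conditioned on, so the path is blocked at V3.
Path 3: V6 ← V3 ← V2 → V9
  V3 is a chain here and V3 is conditioned on, so the path is blocked at V3.
Path 4: V6 ← V2 → V9
  V2 is a fork here and V2 is conditioned on, so the path is blocked at V2.
Path 5: V6 ← V2 → V3 → V9
  V2 is a fork here and V2 is conditioned on, so the path is blocked at V2.
Path 6: V6 ← V2 → V3 ← V1 → V7 ← V4 → V9
  V2 is a fork here and V2 is conditioned on, so the path is blocked at V2.
Every path is blocked, so V6 and V9 are d-separated given {V2, V3}.

Yes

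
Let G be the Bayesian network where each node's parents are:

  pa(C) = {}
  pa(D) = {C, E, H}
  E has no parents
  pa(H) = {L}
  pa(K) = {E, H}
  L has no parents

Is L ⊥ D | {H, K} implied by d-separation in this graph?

2 paths connect L and D; each must be blocked for d-separation to hold:
Path 1: L → H → D
  H is a chain here and H is conditioned on, so the path is blocked at H.
Path 2: L → H → K ← E → D
  H is a chain here and H is conditioned on, so the path is blocked at H.
Since every path is blocked, d-separation holds.

Yes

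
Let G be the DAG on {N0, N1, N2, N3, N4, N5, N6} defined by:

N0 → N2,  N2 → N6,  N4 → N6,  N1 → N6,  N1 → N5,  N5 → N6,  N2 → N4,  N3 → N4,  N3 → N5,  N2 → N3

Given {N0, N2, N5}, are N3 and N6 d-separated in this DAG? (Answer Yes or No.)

No — N3 and N6 are not d-separated given {N0, N2, N5}.

We examine all 6 paths between N3 and N6:
  1. N3 → N5 → N6 — N5:chain[blocks] ⇒ blocked
  2. N3 → N5 ← N1 → N6 — N5:collider[open]; N1:fork[open] ⇒ active
  3. N3 ← N2 → N4 → N6 — N2:fork[blocks]; N4:chain[open] ⇒ blocked
  4. N3 ← N2 → N6 — N2:fork[blocks] ⇒ blocked
  5. N3 → N4 ← N2 → N6 — N4:collider[blocks]; N2:fork[blocks] ⇒ blocked
  6. N3 → N4 → N6 — N4:chain[open] ⇒ active
At least one path is unblocked, so d-separation fails.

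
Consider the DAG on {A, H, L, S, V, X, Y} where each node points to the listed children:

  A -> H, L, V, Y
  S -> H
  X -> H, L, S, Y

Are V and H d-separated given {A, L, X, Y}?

Yes — V and H are d-separated given {A, L, X, Y}.

We examine all 5 paths between V and H:
  1. V ← A → H — A:fork[blocks] ⇒ blocked
  2. V ← A → L ← X → S → H — A:fork[blocks]; L:collider[open]; X:fork[blocks]; S:chain[open] ⇒ blocked
  3. V ← A → L ← X → H — A:fork[blocks]; L:collider[open]; X:fork[blocks] ⇒ blocked
  4. V ← A → Y ← X → S → H — A:fork[blocks]; Y:collider[open]; X:fork[blocks]; S:chain[open] ⇒ blocked
  5. V ← A → Y ← X → H — A:fork[blocks]; Y:collider[open]; X:fork[blocks] ⇒ blocked
All paths are blocked; V ⊥ H | {A, L, X, Y} holds.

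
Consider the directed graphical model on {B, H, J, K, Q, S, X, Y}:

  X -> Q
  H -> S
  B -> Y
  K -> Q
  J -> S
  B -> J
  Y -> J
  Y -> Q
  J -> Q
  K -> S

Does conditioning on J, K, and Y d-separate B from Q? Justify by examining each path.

Yes

Enumerating the 6 paths from B to Q and testing each for blocking by {J, K, Y}:
  1. B → Y → Q — Y:chain[blocks] ⇒ blocked
  2. B → Y → J → Q — Y:chain[blocks]; J:chain[blocks] ⇒ blocked
  3. B → Y → J → S ← K → Q — Y:chain[blocks]; J:chain[blocks]; S:collider[blocks]; K:fork[blocks] ⇒ blocked
  4. B → J → Q — J:chain[blocks] ⇒ blocked
  5. B → J ← Y → Q — J:collider[open]; Y:fork[blocks] ⇒ blocked
  6. B → J → S ← K → Q — J:chain[blocks]; S:collider[blocks]; K:fork[blocks] ⇒ blocked
All paths are blocked; B ⊥ Q | {J, K, Y} holds.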